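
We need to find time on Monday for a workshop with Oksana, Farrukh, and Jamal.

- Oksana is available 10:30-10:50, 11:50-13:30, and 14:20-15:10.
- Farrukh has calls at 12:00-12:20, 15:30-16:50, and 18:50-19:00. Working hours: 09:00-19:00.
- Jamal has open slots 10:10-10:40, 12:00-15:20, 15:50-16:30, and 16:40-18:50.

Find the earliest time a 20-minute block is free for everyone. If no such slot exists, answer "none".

Farrukh free within 09:00–19:00: 09:00–12:00, 12:20–15:30, 16:50–18:50.
Oksana ∩ Farrukh: 10:30–10:50, 11:50–12:00, 12:20–13:30, 14:20–15:10.
Oksana ∩ Farrukh ∩ Jamal: 10:30–10:40, 12:20–13:30, 14:20–15:10.
Windows ≥ 20 min: 12:20–13:30, 14:20–15:10.
Earliest such window starts at 12:20.

12:20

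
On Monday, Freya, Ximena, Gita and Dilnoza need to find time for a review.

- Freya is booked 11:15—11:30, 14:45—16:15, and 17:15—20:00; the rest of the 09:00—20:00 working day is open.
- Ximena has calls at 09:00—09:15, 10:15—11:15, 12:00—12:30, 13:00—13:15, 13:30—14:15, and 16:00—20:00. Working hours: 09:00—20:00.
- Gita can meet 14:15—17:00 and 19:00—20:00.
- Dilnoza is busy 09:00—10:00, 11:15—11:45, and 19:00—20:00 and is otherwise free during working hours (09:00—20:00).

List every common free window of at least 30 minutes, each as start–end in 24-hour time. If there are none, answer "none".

Freya free within 09:00–20:00: 09:00–11:15, 11:30–14:45, 16:15–17:15.
Ximena free within 09:00–20:00: 09:15–10:15, 11:15–12:00, 12:30–13:00, 13:15–13:30, 14:15–16:00.
Dilnoza free within 09:00–20:00: 10:00–11:15, 11:45–19:00.
Freya ∩ Ximena: 09:15–10:15, 11:30–12:00, 12:30–13:00, 13:15–13:30, 14:15–14:45.
Freya ∩ Ximena ∩ Gita: 14:15–14:45.
Freya ∩ Ximena ∩ Gita ∩ Dilnoza: 14:15–14:45.
Windows ≥ 30 min: 14:15–14:45.

14:15–14:45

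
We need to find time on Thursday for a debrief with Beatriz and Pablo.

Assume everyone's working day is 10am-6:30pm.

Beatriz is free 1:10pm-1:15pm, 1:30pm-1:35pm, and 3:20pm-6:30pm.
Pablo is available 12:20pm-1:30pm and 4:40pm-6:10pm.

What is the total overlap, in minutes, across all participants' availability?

Beatriz ∩ Pablo: 13:10–13:15, 16:40–18:10.
Total common minutes: 5 + 90 = 95.

95 minutes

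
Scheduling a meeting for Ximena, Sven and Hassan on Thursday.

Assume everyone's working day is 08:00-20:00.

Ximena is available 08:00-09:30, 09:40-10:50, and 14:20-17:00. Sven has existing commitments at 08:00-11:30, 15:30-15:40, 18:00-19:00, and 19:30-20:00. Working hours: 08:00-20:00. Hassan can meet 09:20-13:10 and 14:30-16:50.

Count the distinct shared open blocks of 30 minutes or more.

Sven free within 08:00–20:00: 11:30–15:30, 15:40–18:00, 19:00–19:30.
Ximena ∩ Sven: 14:20–15:30, 15:40–17:00.
Ximena ∩ Sven ∩ Hassan: 14:30–15:30, 15:40–16:50.
Windows ≥ 30 min: 14:30–15:30, 15:40–16:50.
That's 2 windows.

2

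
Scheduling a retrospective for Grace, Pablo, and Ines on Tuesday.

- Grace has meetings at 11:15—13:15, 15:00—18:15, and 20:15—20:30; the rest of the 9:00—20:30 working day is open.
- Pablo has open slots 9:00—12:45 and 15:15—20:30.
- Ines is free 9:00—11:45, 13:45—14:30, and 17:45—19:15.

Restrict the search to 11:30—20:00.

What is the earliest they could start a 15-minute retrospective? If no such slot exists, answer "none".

18:15

Grace free within 09:00–20:30: 09:00–11:15, 13:15–15:00, 18:15–20:15.
Grace ∩ Pablo: 09:00–11:15, 18:15–20:15.
Grace ∩ Pablo ∩ Ines: 09:00–11:15, 18:15–19:15.
Restricted to 11:30–20:00: 18:15–19:15.
Windows ≥ 15 min: 18:15–19:15.
Earliest such window starts at 18:15.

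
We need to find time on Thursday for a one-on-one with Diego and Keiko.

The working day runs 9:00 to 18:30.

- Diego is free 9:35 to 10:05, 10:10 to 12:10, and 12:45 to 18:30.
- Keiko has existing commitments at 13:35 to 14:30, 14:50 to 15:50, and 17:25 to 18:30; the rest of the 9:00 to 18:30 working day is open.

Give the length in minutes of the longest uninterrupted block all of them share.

120 minutes

Keiko free within 09:00–18:30: 09:00–13:35, 14:30–14:50, 15:50–17:25.
Diego ∩ Keiko: 09:35–10:05, 10:10–12:10, 12:45–13:35, 14:30–14:50, 15:50–17:25.
Common window lengths: 30, 120, 50, 20, 95 min; longest is 120.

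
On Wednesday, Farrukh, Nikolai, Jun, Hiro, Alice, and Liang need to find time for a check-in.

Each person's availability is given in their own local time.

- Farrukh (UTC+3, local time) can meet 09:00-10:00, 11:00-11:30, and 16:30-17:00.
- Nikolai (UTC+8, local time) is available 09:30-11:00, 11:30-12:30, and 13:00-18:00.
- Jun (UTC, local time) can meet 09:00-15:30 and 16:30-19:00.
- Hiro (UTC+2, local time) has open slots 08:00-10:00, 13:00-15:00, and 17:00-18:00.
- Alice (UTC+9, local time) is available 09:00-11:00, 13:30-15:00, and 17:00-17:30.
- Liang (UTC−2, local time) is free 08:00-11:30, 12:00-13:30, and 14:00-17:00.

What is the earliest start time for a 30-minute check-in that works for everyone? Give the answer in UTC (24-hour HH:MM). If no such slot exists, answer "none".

none

Farrukh → UTC: 06:00–07:00, 08:00–08:30, 13:30–14:00.
Nikolai → UTC: 01:30–03:00, 03:30–04:30, 05:00–10:00.
Jun → UTC: 09:00–15:30, 16:30–19:00.
Hiro → UTC: 06:00–08:00, 11:00–13:00, 15:00–16:00.
Alice → UTC: 00:00–02:00, 04:30–06:00, 08:00–08:30.
Liang → UTC: 10:00–13:30, 14:00–15:30, 16:00–19:00.
Farrukh ∩ Nikolai: 06:00–07:00, 08:00–08:30.
Farrukh ∩ Nikolai ∩ Jun: (none).
Farrukh ∩ Nikolai ∩ Jun ∩ Hiro: (none).
Farrukh ∩ Nikolai ∩ Jun ∩ Hiro ∩ Alice: (none).
Farrukh ∩ Nikolai ∩ Jun ∩ Hiro ∩ Alice ∩ Liang: (none).
Windows ≥ 30 min: (none).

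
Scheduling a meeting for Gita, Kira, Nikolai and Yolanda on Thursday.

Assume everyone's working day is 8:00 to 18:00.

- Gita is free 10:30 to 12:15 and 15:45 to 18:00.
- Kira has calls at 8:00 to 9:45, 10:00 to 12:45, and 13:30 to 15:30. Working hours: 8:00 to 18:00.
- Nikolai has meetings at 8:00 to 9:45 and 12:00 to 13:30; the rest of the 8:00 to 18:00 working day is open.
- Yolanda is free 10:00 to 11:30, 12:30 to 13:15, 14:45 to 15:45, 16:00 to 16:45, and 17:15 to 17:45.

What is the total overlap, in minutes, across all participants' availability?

Kira free within 08:00–18:00: 09:45–10:00, 12:45–13:30, 15:30–18:00.
Nikolai free within 08:00–18:00: 09:45–12:00, 13:30–18:00.
Gita ∩ Kira: 15:45–18:00.
Gita ∩ Kira ∩ Nikolai: 15:45–18:00.
Gita ∩ Kira ∩ Nikolai ∩ Yolanda: 16:00–16:45, 17:15–17:45.
Total common minutes: 45 + 30 = 75.

75 minutes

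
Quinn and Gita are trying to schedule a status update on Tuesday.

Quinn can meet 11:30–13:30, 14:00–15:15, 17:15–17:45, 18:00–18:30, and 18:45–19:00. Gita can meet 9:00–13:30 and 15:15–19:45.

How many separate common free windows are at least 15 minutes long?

Quinn ∩ Gita: 11:30–13:30, 17:15–17:45, 18:00–18:30, 18:45–19:00.
Windows ≥ 15 min: 11:30–13:30, 17:15–17:45, 18:00–18:30, 18:45–19:00.
That's 4 windows.

4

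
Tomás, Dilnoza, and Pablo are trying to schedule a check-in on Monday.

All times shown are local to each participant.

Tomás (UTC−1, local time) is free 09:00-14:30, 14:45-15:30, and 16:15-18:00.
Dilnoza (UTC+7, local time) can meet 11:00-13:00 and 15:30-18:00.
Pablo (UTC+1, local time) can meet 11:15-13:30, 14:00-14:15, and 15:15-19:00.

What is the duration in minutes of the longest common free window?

45 minutes

Tomás → UTC: 10:00–15:30, 15:45–16:30, 17:15–19:00.
Dilnoza → UTC: 04:00–06:00, 08:30–11:00.
Pablo → UTC: 10:15–12:30, 13:00–13:15, 14:15–18:00.
Tomás ∩ Dilnoza: 10:00–11:00.
Tomás ∩ Dilnoza ∩ Pablo: 10:15–11:00.
Single common window of 45 minutes.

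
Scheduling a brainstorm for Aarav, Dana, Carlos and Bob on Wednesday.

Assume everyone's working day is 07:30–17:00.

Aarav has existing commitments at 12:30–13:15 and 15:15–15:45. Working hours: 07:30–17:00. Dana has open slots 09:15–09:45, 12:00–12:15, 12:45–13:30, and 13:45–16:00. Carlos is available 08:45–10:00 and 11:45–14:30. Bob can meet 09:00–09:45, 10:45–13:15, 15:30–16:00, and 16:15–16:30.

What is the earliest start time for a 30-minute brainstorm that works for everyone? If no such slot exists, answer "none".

09:15

Aarav free within 07:30–17:00: 07:30–12:30, 13:15–15:15, 15:45–17:00.
Aarav ∩ Dana: 09:15–09:45, 12:00–12:15, 13:15–13:30, 13:45–15:15, 15:45–16:00.
Aarav ∩ Dana ∩ Carlos: 09:15–09:45, 12:00–12:15, 13:15–13:30, 13:45–14:30.
Aarav ∩ Dana ∩ Carlos ∩ Bob: 09:15–09:45, 12:00–12:15.
Windows ≥ 30 min: 09:15–09:45.
Earliest such window starts at 09:15.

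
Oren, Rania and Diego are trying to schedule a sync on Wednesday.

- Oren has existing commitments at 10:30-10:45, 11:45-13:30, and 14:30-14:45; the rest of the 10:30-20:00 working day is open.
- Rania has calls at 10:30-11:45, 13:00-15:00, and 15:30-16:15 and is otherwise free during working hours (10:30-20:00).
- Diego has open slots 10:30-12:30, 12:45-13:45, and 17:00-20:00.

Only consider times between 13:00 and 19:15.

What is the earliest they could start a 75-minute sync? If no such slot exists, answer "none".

17:00

Oren free within 10:30–20:00: 10:45–11:45, 13:30–14:30, 14:45–20:00.
Rania free within 10:30–20:00: 11:45–13:00, 15:00–15:30, 16:15–20:00.
Oren ∩ Rania: 15:00–15:30, 16:15–20:00.
Oren ∩ Rania ∩ Diego: 17:00–20:00.
Restricted to 13:00–19:15: 17:00–19:15.
Windows ≥ 75 min: 17:00–19:15.
Earliest such window starts at 17:00.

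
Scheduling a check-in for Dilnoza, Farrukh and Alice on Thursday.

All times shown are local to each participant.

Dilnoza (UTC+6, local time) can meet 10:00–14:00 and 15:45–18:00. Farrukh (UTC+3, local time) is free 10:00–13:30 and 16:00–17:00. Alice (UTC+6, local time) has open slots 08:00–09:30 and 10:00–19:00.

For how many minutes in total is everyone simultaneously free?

Dilnoza → UTC: 04:00–08:00, 09:45–12:00.
Farrukh → UTC: 07:00–10:30, 13:00–14:00.
Alice → UTC: 02:00–03:30, 04:00–13:00.
Dilnoza ∩ Farrukh: 07:00–08:00, 09:45–10:30.
Dilnoza ∩ Farrukh ∩ Alice: 07:00–08:00, 09:45–10:30.
Total common minutes: 60 + 45 = 105.

105 minutes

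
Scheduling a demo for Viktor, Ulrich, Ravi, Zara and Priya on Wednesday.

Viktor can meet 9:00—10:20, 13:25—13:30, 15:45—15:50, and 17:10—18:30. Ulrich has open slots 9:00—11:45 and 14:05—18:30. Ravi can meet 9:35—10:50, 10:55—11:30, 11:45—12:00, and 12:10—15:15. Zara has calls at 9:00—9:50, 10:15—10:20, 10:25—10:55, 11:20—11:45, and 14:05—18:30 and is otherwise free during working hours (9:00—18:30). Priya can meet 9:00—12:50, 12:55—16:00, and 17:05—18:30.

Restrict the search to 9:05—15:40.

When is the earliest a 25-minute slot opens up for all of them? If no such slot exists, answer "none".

09:50

Zara free within 09:00–18:30: 09:50–10:15, 10:20–10:25, 10:55–11:20, 11:45–14:05.
Viktor ∩ Ulrich: 09:00–10:20, 15:45–15:50, 17:10–18:30.
Viktor ∩ Ulrich ∩ Ravi: 09:35–10:20.
Viktor ∩ Ulrich ∩ Ravi ∩ Zara: 09:50–10:15.
Viktor ∩ Ulrich ∩ Ravi ∩ Zara ∩ Priya: 09:50–10:15.
Restricted to 09:05–15:40: 09:50–10:15.
Windows ≥ 25 min: 09:50–10:15.
Earliest such window starts at 09:50.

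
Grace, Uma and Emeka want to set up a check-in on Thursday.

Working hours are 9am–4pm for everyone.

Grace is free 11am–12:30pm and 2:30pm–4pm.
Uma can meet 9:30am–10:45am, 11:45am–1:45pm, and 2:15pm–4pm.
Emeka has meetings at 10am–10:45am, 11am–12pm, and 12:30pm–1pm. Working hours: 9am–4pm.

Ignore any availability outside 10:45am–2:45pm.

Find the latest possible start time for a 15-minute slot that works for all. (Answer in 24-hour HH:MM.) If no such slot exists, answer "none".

14:30

Emeka free within 09:00–16:00: 09:00–10:00, 10:45–11:00, 12:00–12:30, 13:00–16:00.
Grace ∩ Uma: 11:45–12:30, 14:30–16:00.
Grace ∩ Uma ∩ Emeka: 12:00–12:30, 14:30–16:00.
Restricted to 10:45–14:45: 12:00–12:30, 14:30–14:45.
Windows ≥ 15 min: 12:00–12:30, 14:30–14:45.
Latest start in the last window 14:30–14:45 is 14:45 − 15 min = 14:30.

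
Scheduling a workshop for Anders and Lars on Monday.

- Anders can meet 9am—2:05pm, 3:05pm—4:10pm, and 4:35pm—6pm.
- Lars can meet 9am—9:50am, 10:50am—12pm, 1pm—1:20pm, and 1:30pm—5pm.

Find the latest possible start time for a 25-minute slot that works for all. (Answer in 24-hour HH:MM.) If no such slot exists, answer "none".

16:35

Anders ∩ Lars: 09:00–09:50, 10:50–12:00, 13:00–13:20, 13:30–14:05, 15:05–16:10, 16:35–17:00.
Windows ≥ 25 min: 09:00–09:50, 10:50–12:00, 13:30–14:05, 15:05–16:10, 16:35–17:00.
Latest start in the last window 16:35–17:00 is 17:00 − 25 min = 16:35.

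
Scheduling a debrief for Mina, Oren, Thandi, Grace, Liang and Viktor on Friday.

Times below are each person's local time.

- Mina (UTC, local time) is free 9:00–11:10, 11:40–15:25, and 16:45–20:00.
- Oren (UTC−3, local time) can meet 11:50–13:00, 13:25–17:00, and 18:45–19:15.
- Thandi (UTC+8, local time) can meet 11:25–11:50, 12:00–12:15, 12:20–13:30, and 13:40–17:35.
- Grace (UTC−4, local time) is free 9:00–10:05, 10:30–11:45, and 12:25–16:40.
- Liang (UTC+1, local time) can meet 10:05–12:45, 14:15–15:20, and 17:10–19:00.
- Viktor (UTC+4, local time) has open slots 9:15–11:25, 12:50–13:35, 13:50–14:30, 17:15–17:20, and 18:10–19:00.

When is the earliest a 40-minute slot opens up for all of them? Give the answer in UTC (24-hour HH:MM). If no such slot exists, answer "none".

Mina → UTC: 09:00–11:10, 11:40–15:25, 16:45–20:00.
Oren → UTC: 14:50–16:00, 16:25–20:00, 21:45–22:15.
Thandi → UTC: 03:25–03:50, 04:00–04:15, 04:20–05:30, 05:40–09:35.
Grace → UTC: 13:00–14:05, 14:30–15:45, 16:25–20:40.
Liang → UTC: 09:05–11:45, 13:15–14:20, 16:10–18:00.
Viktor → UTC: 05:15–07:25, 08:50–09:35, 09:50–10:30, 13:15–13:20, 14:10–15:00.
Mina ∩ Oren: 14:50–15:25, 16:45–20:00.
Mina ∩ Oren ∩ Thandi: (none).
Mina ∩ Oren ∩ Thandi ∩ Grace: (none).
Mina ∩ Oren ∩ Thandi ∩ Grace ∩ Liang: (none).
Mina ∩ Oren ∩ Thandi ∩ Grace ∩ Liang ∩ Viktor: (none).
Windows ≥ 40 min: (none).

none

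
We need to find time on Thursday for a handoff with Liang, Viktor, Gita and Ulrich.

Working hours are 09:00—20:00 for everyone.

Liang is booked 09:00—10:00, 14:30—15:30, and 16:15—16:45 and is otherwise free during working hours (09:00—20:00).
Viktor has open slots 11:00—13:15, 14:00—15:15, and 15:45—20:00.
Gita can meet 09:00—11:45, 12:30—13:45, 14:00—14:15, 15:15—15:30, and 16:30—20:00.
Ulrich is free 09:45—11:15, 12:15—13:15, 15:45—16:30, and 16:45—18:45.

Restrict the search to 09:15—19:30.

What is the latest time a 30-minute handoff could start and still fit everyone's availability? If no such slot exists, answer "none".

Liang free within 09:00–20:00: 10:00–14:30, 15:30–16:15, 16:45–20:00.
Liang ∩ Viktor: 11:00–13:15, 14:00–14:30, 15:45–16:15, 16:45–20:00.
Liang ∩ Viktor ∩ Gita: 11:00–11:45, 12:30–13:15, 14:00–14:15, 16:45–20:00.
Liang ∩ Viktor ∩ Gita ∩ Ulrich: 11:00–11:15, 12:30–13:15, 16:45–18:45.
Restricted to 09:15–19:30: 11:00–11:15, 12:30–13:15, 16:45–18:45.
Windows ≥ 30 min: 12:30–13:15, 16:45–18:45.
Latest start in the last window 16:45–18:45 is 18:45 − 30 min = 18:15.

18:15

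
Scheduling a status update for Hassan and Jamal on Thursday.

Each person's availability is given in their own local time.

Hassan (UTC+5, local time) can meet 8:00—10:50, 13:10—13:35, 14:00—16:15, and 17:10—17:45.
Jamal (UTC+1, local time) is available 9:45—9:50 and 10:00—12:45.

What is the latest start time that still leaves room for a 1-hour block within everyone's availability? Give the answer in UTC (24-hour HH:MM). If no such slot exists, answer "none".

10:15

Hassan → UTC: 03:00–05:50, 08:10–08:35, 09:00–11:15, 12:10–12:45.
Jamal → UTC: 08:45–08:50, 09:00–11:45.
Hassan ∩ Jamal: 09:00–11:15.
Windows ≥ 60 min: 09:00–11:15.
Latest start in the last window 09:00–11:15 is 11:15 − 60 min = 10:15.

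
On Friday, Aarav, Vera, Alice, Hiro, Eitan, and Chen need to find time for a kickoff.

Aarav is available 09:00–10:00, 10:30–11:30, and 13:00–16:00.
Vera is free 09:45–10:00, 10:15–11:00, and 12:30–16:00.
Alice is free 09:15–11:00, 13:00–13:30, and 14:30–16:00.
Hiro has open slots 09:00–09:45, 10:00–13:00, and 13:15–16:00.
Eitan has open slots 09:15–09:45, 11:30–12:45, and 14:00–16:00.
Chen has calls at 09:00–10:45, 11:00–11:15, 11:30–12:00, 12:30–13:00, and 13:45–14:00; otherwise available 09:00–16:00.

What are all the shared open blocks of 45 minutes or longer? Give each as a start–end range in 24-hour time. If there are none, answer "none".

Chen free within 09:00–16:00: 10:45–11:00, 11:15–11:30, 12:00–12:30, 13:00–13:45, 14:00–16:00.
Aarav ∩ Vera: 09:45–10:00, 10:30–11:00, 13:00–16:00.
Aarav ∩ Vera ∩ Alice: 09:45–10:00, 10:30–11:00, 13:00–13:30, 14:30–16:00.
Aarav ∩ Vera ∩ Alice ∩ Hiro: 10:30–11:00, 13:15–13:30, 14:30–16:00.
Aarav ∩ Vera ∩ Alice ∩ Hiro ∩ Eitan: 14:30–16:00.
Aarav ∩ Vera ∩ Alice ∩ Hiro ∩ Eitan ∩ Chen: 14:30–16:00.
Windows ≥ 45 min: 14:30–16:00.

14:30–16:00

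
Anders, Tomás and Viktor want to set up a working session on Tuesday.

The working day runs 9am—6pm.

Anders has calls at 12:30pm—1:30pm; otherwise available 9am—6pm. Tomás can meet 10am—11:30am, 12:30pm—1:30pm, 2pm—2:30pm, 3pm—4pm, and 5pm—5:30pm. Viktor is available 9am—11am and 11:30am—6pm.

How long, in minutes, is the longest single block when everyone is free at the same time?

60 minutes

Anders free within 09:00–18:00: 09:00–12:30, 13:30–18:00.
Anders ∩ Tomás: 10:00–11:30, 14:00–14:30, 15:00–16:00, 17:00–17:30.
Anders ∩ Tomás ∩ Viktor: 10:00–11:00, 14:00–14:30, 15:00–16:00, 17:00–17:30.
Common window lengths: 60, 30, 60, 30 min; longest is 60.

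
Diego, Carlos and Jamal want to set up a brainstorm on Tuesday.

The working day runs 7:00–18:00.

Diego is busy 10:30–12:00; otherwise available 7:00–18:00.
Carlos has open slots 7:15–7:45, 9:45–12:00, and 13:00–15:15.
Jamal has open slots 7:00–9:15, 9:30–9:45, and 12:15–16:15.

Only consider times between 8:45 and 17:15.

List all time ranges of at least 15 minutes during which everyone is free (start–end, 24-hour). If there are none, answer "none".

13:00–15:15

Diego free within 07:00–18:00: 07:00–10:30, 12:00–18:00.
Diego ∩ Carlos: 07:15–07:45, 09:45–10:30, 13:00–15:15.
Diego ∩ Carlos ∩ Jamal: 07:15–07:45, 13:00–15:15.
Restricted to 08:45–17:15: 13:00–15:15.
Windows ≥ 15 min: 13:00–15:15.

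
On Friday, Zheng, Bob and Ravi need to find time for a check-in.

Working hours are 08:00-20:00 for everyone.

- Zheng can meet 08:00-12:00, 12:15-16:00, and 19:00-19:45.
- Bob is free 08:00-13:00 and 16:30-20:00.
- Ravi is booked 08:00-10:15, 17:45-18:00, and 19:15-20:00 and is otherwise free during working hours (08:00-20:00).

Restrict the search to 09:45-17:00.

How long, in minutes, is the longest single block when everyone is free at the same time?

Ravi free within 08:00–20:00: 10:15–17:45, 18:00–19:15.
Zheng ∩ Bob: 08:00–12:00, 12:15–13:00, 19:00–19:45.
Zheng ∩ Bob ∩ Ravi: 10:15–12:00, 12:15–13:00, 19:00–19:15.
Restricted to 09:45–17:00: 10:15–12:00, 12:15–13:00.
Common window lengths: 105, 45 min; longest is 105.

105 minutes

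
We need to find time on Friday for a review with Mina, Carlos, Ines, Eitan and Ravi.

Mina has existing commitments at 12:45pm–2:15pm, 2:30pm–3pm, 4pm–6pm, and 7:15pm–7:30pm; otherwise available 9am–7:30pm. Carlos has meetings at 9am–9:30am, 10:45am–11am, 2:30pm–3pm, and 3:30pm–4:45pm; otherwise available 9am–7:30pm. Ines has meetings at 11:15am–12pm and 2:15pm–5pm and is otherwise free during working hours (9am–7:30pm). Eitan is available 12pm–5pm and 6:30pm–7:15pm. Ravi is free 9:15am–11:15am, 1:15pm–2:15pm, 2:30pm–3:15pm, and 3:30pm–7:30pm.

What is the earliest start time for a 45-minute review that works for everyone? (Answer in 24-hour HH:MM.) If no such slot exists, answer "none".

Mina free within 09:00–19:30: 09:00–12:45, 14:15–14:30, 15:00–16:00, 18:00–19:15.
Carlos free within 09:00–19:30: 09:30–10:45, 11:00–14:30, 15:00–15:30, 16:45–19:30.
Ines free within 09:00–19:30: 09:00–11:15, 12:00–14:15, 17:00–19:30.
Mina ∩ Carlos: 09:30–10:45, 11:00–12:45, 14:15–14:30, 15:00–15:30, 18:00–19:15.
Mina ∩ Carlos ∩ Ines: 09:30–10:45, 11:00–11:15, 12:00–12:45, 18:00–19:15.
Mina ∩ Carlos ∩ Ines ∩ Eitan: 12:00–12:45, 18:30–19:15.
Mina ∩ Carlos ∩ Ines ∩ Eitan ∩ Ravi: 18:30–19:15.
Windows ≥ 45 min: 18:30–19:15.
Earliest such window starts at 18:30.

18:30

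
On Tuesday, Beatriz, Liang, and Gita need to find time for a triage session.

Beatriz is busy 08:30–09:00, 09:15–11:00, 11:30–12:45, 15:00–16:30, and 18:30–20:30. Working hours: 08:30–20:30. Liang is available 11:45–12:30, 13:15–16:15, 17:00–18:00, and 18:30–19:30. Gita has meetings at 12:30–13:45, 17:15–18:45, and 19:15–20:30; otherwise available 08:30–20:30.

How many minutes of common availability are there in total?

Beatriz free within 08:30–20:30: 09:00–09:15, 11:00–11:30, 12:45–15:00, 16:30–18:30.
Gita free within 08:30–20:30: 08:30–12:30, 13:45–17:15, 18:45–19:15.
Beatriz ∩ Liang: 13:15–15:00, 17:00–18:00.
Beatriz ∩ Liang ∩ Gita: 13:45–15:00, 17:00–17:15.
Total common minutes: 75 + 15 = 90.

90 minutes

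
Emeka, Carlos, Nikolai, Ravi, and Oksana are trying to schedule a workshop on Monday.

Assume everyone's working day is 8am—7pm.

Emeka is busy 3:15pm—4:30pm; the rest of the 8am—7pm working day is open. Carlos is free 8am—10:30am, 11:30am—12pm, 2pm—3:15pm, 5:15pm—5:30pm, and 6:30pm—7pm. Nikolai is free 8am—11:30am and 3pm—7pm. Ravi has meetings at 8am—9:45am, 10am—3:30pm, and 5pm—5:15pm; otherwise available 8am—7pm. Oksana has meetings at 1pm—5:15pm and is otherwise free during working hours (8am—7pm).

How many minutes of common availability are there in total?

60 minutes

Emeka free within 08:00–19:00: 08:00–15:15, 16:30–19:00.
Ravi free within 08:00–19:00: 09:45–10:00, 15:30–17:00, 17:15–19:00.
Oksana free within 08:00–19:00: 08:00–13:00, 17:15–19:00.
Emeka ∩ Carlos: 08:00–10:30, 11:30–12:00, 14:00–15:15, 17:15–17:30, 18:30–19:00.
Emeka ∩ Carlos ∩ Nikolai: 08:00–10:30, 15:00–15:15, 17:15–17:30, 18:30–19:00.
Emeka ∩ Carlos ∩ Nikolai ∩ Ravi: 09:45–10:00, 17:15–17:30, 18:30–19:00.
Emeka ∩ Carlos ∩ Nikolai ∩ Ravi ∩ Oksana: 09:45–10:00, 17:15–17:30, 18:30–19:00.
Total common minutes: 15 + 15 + 30 = 60.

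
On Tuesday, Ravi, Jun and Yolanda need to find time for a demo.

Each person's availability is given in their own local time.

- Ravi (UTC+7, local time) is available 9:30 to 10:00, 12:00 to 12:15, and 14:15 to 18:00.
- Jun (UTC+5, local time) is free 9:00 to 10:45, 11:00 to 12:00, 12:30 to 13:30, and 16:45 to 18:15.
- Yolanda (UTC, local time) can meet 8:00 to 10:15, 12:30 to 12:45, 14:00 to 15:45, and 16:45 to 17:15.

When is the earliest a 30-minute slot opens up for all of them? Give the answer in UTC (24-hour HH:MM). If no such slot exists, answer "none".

Ravi → UTC: 02:30–03:00, 05:00–05:15, 07:15–11:00.
Jun → UTC: 04:00–05:45, 06:00–07:00, 07:30–08:30, 11:45–13:15.
Yolanda → UTC: 08:00–10:15, 12:30–12:45, 14:00–15:45, 16:45–17:15.
Ravi ∩ Jun: 05:00–05:15, 07:30–08:30.
Ravi ∩ Jun ∩ Yolanda: 08:00–08:30.
Windows ≥ 30 min: 08:00–08:30.
Earliest such window starts at 08:00.

08:00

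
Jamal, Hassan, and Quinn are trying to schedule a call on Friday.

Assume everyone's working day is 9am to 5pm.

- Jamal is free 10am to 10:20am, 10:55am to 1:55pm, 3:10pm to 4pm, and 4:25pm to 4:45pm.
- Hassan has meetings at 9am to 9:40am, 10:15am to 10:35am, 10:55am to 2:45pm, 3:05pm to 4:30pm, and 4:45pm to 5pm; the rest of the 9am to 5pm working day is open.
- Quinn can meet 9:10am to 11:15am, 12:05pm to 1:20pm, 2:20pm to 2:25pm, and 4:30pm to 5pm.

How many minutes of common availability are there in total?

Hassan free within 09:00–17:00: 09:40–10:15, 10:35–10:55, 14:45–15:05, 16:30–16:45.
Jamal ∩ Hassan: 10:00–10:15, 16:30–16:45.
Jamal ∩ Hassan ∩ Quinn: 10:00–10:15, 16:30–16:45.
Total common minutes: 15 + 15 = 30.

30 minutes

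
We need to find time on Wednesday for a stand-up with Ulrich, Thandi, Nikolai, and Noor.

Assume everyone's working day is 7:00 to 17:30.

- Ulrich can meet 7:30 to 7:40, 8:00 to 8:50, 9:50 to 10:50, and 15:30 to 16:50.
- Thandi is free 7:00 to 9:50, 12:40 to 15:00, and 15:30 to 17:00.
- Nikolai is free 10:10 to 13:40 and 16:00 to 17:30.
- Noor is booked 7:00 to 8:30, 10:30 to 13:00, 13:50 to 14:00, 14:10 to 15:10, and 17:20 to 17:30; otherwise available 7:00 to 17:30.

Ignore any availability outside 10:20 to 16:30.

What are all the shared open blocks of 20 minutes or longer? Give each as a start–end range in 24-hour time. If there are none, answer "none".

Noor free within 07:00–17:30: 08:30–10:30, 13:00–13:50, 14:00–14:10, 15:10–17:20.
Ulrich ∩ Thandi: 07:30–07:40, 08:00–08:50, 15:30–16:50.
Ulrich ∩ Thandi ∩ Nikolai: 16:00–16:50.
Ulrich ∩ Thandi ∩ Nikolai ∩ Noor: 16:00–16:50.
Restricted to 10:20–16:30: 16:00–16:30.
Windows ≥ 20 min: 16:00–16:30.

16:00–16:30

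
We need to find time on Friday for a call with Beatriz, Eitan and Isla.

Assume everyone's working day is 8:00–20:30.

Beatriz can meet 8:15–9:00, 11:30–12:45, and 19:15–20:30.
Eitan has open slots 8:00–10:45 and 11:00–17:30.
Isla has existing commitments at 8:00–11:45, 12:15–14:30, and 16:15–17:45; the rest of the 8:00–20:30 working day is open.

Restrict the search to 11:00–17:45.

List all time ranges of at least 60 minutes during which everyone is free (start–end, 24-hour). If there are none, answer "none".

Isla free within 08:00–20:30: 11:45–12:15, 14:30–16:15, 17:45–20:30.
Beatriz ∩ Eitan: 08:15–09:00, 11:30–12:45.
Beatriz ∩ Eitan ∩ Isla: 11:45–12:15.
Restricted to 11:00–17:45: 11:45–12:15.
Windows ≥ 60 min: (none).

none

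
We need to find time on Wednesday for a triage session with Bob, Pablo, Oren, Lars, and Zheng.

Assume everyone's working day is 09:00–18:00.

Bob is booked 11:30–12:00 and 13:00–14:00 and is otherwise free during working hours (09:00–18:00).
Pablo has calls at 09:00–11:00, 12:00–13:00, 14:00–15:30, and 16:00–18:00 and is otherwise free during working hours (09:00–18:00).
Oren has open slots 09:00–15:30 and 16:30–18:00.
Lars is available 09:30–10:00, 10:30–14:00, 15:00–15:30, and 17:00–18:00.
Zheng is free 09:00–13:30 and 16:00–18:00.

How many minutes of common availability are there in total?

Bob free within 09:00–18:00: 09:00–11:30, 12:00–13:00, 14:00–18:00.
Pablo free within 09:00–18:00: 11:00–12:00, 13:00–14:00, 15:30–16:00.
Bob ∩ Pablo: 11:00–11:30, 15:30–16:00.
Bob ∩ Pablo ∩ Oren: 11:00–11:30.
Bob ∩ Pablo ∩ Oren ∩ Lars: 11:00–11:30.
Bob ∩ Pablo ∩ Oren ∩ Lars ∩ Zheng: 11:00–11:30.
Total common minutes: 30.

30 minutes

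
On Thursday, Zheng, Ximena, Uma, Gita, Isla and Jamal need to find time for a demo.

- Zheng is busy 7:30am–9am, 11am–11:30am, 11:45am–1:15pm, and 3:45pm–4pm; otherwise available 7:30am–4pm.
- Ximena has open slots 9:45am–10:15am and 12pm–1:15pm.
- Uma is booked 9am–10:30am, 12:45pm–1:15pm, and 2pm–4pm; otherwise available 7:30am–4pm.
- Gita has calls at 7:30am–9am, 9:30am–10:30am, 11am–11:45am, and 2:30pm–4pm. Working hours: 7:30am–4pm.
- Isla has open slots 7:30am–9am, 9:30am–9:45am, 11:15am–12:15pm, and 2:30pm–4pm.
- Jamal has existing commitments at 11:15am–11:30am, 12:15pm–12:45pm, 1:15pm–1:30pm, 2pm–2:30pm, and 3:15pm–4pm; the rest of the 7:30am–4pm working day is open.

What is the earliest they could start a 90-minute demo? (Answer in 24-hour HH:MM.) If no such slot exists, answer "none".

none

Zheng free within 07:30–16:00: 09:00–11:00, 11:30–11:45, 13:15–15:45.
Uma free within 07:30–16:00: 07:30–09:00, 10:30–12:45, 13:15–14:00.
Gita free within 07:30–16:00: 09:00–09:30, 10:30–11:00, 11:45–14:30.
Jamal free within 07:30–16:00: 07:30–11:15, 11:30–12:15, 12:45–13:15, 13:30–14:00, 14:30–15:15.
Zheng ∩ Ximena: 09:45–10:15.
Zheng ∩ Ximena ∩ Uma: (none).
Zheng ∩ Ximena ∩ Uma ∩ Gita: (none).
Zheng ∩ Ximena ∩ Uma ∩ Gita ∩ Isla: (none).
Zheng ∩ Ximena ∩ Uma ∩ Gita ∩ Isla ∩ Jamal: (none).
Windows ≥ 90 min: (none).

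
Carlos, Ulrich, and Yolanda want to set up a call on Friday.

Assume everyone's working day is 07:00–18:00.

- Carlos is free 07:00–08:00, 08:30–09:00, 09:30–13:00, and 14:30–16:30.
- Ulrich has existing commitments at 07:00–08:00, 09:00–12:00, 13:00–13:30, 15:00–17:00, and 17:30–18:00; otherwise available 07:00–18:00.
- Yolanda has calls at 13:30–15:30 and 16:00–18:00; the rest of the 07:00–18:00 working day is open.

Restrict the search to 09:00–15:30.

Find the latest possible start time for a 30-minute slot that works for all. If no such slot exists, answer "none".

12:30

Ulrich free within 07:00–18:00: 08:00–09:00, 12:00–13:00, 13:30–15:00, 17:00–17:30.
Yolanda free within 07:00–18:00: 07:00–13:30, 15:30–16:00.
Carlos ∩ Ulrich: 08:30–09:00, 12:00–13:00, 14:30–15:00.
Carlos ∩ Ulrich ∩ Yolanda: 08:30–09:00, 12:00–13:00.
Restricted to 09:00–15:30: 12:00–13:00.
Windows ≥ 30 min: 12:00–13:00.
Latest start in the last window 12:00–13:00 is 13:00 − 30 min = 12:30.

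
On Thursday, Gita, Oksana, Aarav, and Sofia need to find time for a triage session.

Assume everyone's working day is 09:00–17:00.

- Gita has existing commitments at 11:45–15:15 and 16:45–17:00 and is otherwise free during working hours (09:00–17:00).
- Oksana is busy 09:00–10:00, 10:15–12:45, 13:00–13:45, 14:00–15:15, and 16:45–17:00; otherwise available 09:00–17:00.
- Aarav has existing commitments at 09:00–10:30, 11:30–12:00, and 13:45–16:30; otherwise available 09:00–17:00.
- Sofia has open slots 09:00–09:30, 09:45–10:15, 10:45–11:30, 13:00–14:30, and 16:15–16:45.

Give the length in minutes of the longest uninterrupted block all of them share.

15 minutes

Gita free within 09:00–17:00: 09:00–11:45, 15:15–16:45.
Oksana free within 09:00–17:00: 10:00–10:15, 12:45–13:00, 13:45–14:00, 15:15–16:45.
Aarav free within 09:00–17:00: 10:30–11:30, 12:00–13:45, 16:30–17:00.
Gita ∩ Oksana: 10:00–10:15, 15:15–16:45.
Gita ∩ Oksana ∩ Aarav: 16:30–16:45.
Gita ∩ Oksana ∩ Aarav ∩ Sofia: 16:30–16:45.
Single common window of 15 minutes.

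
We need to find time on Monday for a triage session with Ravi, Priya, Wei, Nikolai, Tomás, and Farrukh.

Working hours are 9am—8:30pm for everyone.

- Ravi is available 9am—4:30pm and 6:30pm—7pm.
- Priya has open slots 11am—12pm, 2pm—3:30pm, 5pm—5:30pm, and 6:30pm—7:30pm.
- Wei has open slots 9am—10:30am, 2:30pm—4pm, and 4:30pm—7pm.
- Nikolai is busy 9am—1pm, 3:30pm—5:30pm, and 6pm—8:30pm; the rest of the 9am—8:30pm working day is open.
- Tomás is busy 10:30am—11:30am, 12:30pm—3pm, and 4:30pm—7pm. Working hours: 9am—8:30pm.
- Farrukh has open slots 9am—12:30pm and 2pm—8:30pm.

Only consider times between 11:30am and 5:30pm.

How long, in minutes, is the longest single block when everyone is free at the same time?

Nikolai free within 09:00–20:30: 13:00–15:30, 17:30–18:00.
Tomás free within 09:00–20:30: 09:00–10:30, 11:30–12:30, 15:00–16:30, 19:00–20:30.
Ravi ∩ Priya: 11:00–12:00, 14:00–15:30, 18:30–19:00.
Ravi ∩ Priya ∩ Wei: 14:30–15:30, 18:30–19:00.
Ravi ∩ Priya ∩ Wei ∩ Nikolai: 14:30–15:30.
Ravi ∩ Priya ∩ Wei ∩ Nikolai ∩ Tomás: 15:00–15:30.
Ravi ∩ Priya ∩ Wei ∩ Nikolai ∩ Tomás ∩ Farrukh: 15:00–15:30.
Restricted to 11:30–17:30: 15:00–15:30.
Single common window of 30 minutes.

30 minutes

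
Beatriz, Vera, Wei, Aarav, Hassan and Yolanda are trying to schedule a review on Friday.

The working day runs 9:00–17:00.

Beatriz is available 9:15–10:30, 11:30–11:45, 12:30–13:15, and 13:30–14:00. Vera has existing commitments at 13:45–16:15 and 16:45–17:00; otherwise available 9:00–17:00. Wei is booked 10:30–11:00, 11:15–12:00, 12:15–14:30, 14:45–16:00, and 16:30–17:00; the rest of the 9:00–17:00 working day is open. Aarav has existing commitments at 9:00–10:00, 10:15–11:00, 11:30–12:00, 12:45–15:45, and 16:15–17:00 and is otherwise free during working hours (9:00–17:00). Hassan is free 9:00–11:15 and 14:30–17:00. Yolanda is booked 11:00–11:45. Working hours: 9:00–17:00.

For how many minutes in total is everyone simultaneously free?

Vera free within 09:00–17:00: 09:00–13:45, 16:15–16:45.
Wei free within 09:00–17:00: 09:00–10:30, 11:00–11:15, 12:00–12:15, 14:30–14:45, 16:00–16:30.
Aarav free within 09:00–17:00: 10:00–10:15, 11:00–11:30, 12:00–12:45, 15:45–16:15.
Yolanda free within 09:00–17:00: 09:00–11:00, 11:45–17:00.
Beatriz ∩ Vera: 09:15–10:30, 11:30–11:45, 12:30–13:15, 13:30–13:45.
Beatriz ∩ Vera ∩ Wei: 09:15–10:30.
Beatriz ∩ Vera ∩ Wei ∩ Aarav: 10:00–10:15.
Beatriz ∩ Vera ∩ Wei ∩ Aarav ∩ Hassan: 10:00–10:15.
Beatriz ∩ Vera ∩ Wei ∩ Aarav ∩ Hassan ∩ Yolanda: 10:00–10:15.
Total common minutes: 15.

15 minutes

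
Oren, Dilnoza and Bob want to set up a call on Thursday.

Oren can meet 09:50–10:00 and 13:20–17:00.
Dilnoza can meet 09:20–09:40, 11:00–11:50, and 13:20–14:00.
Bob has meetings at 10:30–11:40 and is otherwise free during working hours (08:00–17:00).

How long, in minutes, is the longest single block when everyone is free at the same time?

40 minutes

Bob free within 08:00–17:00: 08:00–10:30, 11:40–17:00.
Oren ∩ Dilnoza: 13:20–14:00.
Oren ∩ Dilnoza ∩ Bob: 13:20–14:00.
Single common window of 40 minutes.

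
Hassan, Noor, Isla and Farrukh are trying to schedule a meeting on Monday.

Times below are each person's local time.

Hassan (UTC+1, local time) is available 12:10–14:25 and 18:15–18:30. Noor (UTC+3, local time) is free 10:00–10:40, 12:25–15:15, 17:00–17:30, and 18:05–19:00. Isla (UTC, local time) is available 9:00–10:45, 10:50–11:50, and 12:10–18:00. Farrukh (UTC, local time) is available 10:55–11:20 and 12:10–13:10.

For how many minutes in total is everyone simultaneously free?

Hassan → UTC: 11:10–13:25, 17:15–17:30.
Noor → UTC: 07:00–07:40, 09:25–12:15, 14:00–14:30, 15:05–16:00.
Isla → UTC: 09:00–10:45, 10:50–11:50, 12:10–18:00.
Farrukh → UTC: 10:55–11:20, 12:10–13:10.
Hassan ∩ Noor: 11:10–12:15.
Hassan ∩ Noor ∩ Isla: 11:10–11:50, 12:10–12:15.
Hassan ∩ Noor ∩ Isla ∩ Farrukh: 11:10–11:20, 12:10–12:15.
Total common minutes: 10 + 5 = 15.

15 minutes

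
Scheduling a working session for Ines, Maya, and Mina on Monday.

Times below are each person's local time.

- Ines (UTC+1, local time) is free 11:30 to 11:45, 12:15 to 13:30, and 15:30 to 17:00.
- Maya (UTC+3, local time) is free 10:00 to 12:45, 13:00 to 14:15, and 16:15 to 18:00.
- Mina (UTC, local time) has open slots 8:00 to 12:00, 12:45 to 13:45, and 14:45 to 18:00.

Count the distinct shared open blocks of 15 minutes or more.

Ines → UTC: 10:30–10:45, 11:15–12:30, 14:30–16:00.
Maya → UTC: 07:00–09:45, 10:00–11:15, 13:15–15:00.
Mina → UTC: 08:00–12:00, 12:45–13:45, 14:45–18:00.
Ines ∩ Maya: 10:30–10:45, 14:30–15:00.
Ines ∩ Maya ∩ Mina: 10:30–10:45, 14:45–15:00.
Windows ≥ 15 min: 10:30–10:45, 14:45–15:00.
That's 2 windows.

2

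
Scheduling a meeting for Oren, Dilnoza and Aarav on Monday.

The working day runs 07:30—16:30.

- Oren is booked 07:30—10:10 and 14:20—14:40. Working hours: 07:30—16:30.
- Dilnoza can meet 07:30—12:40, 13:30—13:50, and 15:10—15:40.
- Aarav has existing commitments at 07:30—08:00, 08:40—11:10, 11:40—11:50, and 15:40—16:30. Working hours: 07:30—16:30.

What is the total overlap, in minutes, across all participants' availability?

Oren free within 07:30–16:30: 10:10–14:20, 14:40–16:30.
Aarav free within 07:30–16:30: 08:00–08:40, 11:10–11:40, 11:50–15:40.
Oren ∩ Dilnoza: 10:10–12:40, 13:30–13:50, 15:10–15:40.
Oren ∩ Dilnoza ∩ Aarav: 11:10–11:40, 11:50–12:40, 13:30–13:50, 15:10–15:40.
Total common minutes: 30 + 50 + 20 + 30 = 130.

130 minutes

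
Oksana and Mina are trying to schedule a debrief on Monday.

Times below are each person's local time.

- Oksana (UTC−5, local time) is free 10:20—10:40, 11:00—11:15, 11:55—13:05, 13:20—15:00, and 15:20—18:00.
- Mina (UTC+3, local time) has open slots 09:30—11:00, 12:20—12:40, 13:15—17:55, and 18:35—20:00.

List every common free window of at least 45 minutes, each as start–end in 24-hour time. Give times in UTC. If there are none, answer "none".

none

Oksana → UTC: 15:20–15:40, 16:00–16:15, 16:55–18:05, 18:20–20:00, 20:20–23:00.
Mina → UTC: 06:30–08:00, 09:20–09:40, 10:15–14:55, 15:35–17:00.
Oksana ∩ Mina: 15:35–15:40, 16:00–16:15, 16:55–17:00.
Windows ≥ 45 min: (none).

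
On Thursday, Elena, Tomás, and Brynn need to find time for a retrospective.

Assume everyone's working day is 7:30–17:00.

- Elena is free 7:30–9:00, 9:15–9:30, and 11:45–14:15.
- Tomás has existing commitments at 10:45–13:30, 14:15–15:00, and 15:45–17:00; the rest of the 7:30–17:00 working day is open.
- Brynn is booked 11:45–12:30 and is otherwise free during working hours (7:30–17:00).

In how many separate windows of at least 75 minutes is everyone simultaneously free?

1

Tomás free within 07:30–17:00: 07:30–10:45, 13:30–14:15, 15:00–15:45.
Brynn free within 07:30–17:00: 07:30–11:45, 12:30–17:00.
Elena ∩ Tomás: 07:30–09:00, 09:15–09:30, 13:30–14:15.
Elena ∩ Tomás ∩ Brynn: 07:30–09:00, 09:15–09:30, 13:30–14:15.
Windows ≥ 75 min: 07:30–09:00.
That's 1 window.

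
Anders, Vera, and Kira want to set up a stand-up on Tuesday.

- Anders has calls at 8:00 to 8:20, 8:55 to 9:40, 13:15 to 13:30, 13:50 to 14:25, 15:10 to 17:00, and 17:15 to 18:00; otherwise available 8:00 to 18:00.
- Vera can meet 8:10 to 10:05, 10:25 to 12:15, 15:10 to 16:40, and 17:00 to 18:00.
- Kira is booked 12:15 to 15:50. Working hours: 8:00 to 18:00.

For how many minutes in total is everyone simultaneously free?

Anders free within 08:00–18:00: 08:20–08:55, 09:40–13:15, 13:30–13:50, 14:25–15:10, 17:00–17:15.
Kira free within 08:00–18:00: 08:00–12:15, 15:50–18:00.
Anders ∩ Vera: 08:20–08:55, 09:40–10:05, 10:25–12:15, 17:00–17:15.
Anders ∩ Vera ∩ Kira: 08:20–08:55, 09:40–10:05, 10:25–12:15, 17:00–17:15.
Total common minutes: 35 + 25 + 110 + 15 = 185.

185 minutes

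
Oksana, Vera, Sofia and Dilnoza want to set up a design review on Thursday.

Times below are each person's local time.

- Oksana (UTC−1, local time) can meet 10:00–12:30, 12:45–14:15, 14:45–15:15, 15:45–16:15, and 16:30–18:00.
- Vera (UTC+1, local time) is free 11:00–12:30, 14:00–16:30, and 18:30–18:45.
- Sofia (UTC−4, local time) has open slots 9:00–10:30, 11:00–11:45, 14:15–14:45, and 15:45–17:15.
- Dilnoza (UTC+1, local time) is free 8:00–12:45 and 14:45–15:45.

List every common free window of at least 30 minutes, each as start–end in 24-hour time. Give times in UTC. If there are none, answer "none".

Oksana → UTC: 11:00–13:30, 13:45–15:15, 15:45–16:15, 16:45–17:15, 17:30–19:00.
Vera → UTC: 10:00–11:30, 13:00–15:30, 17:30–17:45.
Sofia → UTC: 13:00–14:30, 15:00–15:45, 18:15–18:45, 19:45–21:15.
Dilnoza → UTC: 07:00–11:45, 13:45–14:45.
Oksana ∩ Vera: 11:00–11:30, 13:00–13:30, 13:45–15:15, 17:30–17:45.
Oksana ∩ Vera ∩ Sofia: 13:00–13:30, 13:45–14:30, 15:00–15:15.
Oksana ∩ Vera ∩ Sofia ∩ Dilnoza: 13:45–14:30.
Windows ≥ 30 min: 13:45–14:30.

13:45–14:30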